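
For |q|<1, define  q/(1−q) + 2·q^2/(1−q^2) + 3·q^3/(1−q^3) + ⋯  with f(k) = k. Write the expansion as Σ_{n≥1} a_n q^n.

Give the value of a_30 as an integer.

d|30:{30,15,10,6,5,3,2,1}  Σf=30+15+10+6+5+3+2+1=72

a_30 = 72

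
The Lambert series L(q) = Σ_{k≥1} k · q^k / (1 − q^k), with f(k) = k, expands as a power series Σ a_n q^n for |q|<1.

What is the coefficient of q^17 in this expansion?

a_17 = 18

q^17  k|17↦f(k): 1:1 17:17  a_17=18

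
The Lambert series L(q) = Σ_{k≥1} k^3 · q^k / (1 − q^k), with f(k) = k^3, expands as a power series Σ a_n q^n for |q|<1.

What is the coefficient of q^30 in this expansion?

a_30 = 31752

n=30: 30·1 15·2 10·3 6·5 5·6 3·10 2·15 1·30  f→[27000+3375+1000+216+125+27+8+1]=31752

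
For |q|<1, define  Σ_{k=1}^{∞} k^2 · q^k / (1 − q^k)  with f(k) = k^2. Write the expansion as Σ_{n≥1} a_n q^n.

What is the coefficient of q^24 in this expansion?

q^24  k|24↦f(k): 24:576 12:144 8:64 6:36 4:16 3:9 2:4 1:1  a_24=850

a_24 = 850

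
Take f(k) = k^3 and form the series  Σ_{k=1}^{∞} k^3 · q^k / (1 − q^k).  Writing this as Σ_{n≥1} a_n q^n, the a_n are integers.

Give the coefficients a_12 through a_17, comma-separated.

q^12  k|12↦f(k): 1:1 2:8 3:27 4:64 6:216 12:1728  a_12=2044
n=13: 13·1 1·13  f→[2197+1]=2198
n=14: 14·1 7·2 2·7 1·14  f→[2744+343+8+1]=3096
[q^15] f(15)=3375,f(5)=125,f(3)=27,f(1)=1 ⇒ 3528
d|16:{16,8,4,2,1}  Σf=4096+512+64+8+1=4681
q^17  k|17↦f(k): 17:4913 1:1  a_17=4914

2044, 2198, 3096, 3528, 4681, 4914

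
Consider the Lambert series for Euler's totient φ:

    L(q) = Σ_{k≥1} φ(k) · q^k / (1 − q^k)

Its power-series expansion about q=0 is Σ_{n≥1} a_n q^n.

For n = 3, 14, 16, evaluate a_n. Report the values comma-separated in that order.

[q^3] φ(1)=1,φ(3)=2 ⇒ 3
d|14:{14,7,2,1}  Σφ=6+6+1+1=14
[q^16] φ(16)=8,φ(8)=4,φ(4)=2,φ(2)=1,φ(1)=1 ⇒ 16

3, 14, 16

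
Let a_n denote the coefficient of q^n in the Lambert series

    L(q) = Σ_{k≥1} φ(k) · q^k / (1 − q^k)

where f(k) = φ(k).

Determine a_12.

d|12:{12,6,4,3,2,1}  Σφ=4+2+2+2+1+1=12

a_12 = 12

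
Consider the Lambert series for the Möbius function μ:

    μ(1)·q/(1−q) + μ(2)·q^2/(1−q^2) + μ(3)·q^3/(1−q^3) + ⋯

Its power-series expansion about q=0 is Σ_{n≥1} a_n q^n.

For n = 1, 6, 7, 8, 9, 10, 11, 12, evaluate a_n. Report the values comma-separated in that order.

1, 0, 0, 0, 0, 0, 0, 0

d|1:{1}  Σμ=1=1
[q^6] μ(6)=1,μ(3)=-1,μ(2)=-1,μ(1)=1 ⇒ 0
n=7: 7·1 1·7  μ→[(-1)+1]=0
d|8:{8,4,2,1}  Σμ=0+0+(-1)+1=0
[q^9] μ(1)=1,μ(3)=-1,μ(9)=0 ⇒ 0
q^10  k|10↦μ(k): 10:1 5:-1 2:-1 1:1  a_10=0
d|11:{1,11}  Σμ=1+(-1)=0
[q^12] μ(1)=1,μ(2)=-1,μ(3)=-1,μ(4)=0,μ(6)=1,μ(12)=0 ⇒ 0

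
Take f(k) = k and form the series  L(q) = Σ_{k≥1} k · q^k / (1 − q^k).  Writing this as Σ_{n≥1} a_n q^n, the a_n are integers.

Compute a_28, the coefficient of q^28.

[q^28] f(1)=1,f(2)=2,f(4)=4,f(7)=7,f(14)=14,f(28)=28 ⇒ 56

a_28 = 56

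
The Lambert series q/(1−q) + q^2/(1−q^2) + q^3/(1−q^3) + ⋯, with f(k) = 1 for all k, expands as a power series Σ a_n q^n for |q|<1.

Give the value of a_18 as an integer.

a_18 = 6

q^18  k|18↦f(k): 18:1 9:1 6:1 3:1 2:1 1:1  a_18=6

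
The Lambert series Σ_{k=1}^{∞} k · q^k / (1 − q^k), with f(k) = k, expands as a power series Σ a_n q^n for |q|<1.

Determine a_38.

a_38 = 60

d|38:{1,2,19,38}  Σf=1+2+19+38=60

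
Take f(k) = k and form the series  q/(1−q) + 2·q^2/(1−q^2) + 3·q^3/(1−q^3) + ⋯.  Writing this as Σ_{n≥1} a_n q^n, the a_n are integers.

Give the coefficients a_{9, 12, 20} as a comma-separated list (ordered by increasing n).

d|9:{9,3,1}  Σf=9+3+1=13
n=12: 12·1 6·2 4·3 3·4 2·6 1·12  f→[12+6+4+3+2+1]=28
n=20: 20·1 10·2 5·4 4·5 2·10 1·20  f→[20+10+5+4+2+1]=42

13, 28, 42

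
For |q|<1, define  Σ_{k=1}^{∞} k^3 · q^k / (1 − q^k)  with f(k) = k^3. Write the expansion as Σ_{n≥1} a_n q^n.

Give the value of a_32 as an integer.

[q^32] f(32)=32768,f(16)=4096,f(8)=512,f(4)=64,f(2)=8,f(1)=1 ⇒ 37449

a_32 = 37449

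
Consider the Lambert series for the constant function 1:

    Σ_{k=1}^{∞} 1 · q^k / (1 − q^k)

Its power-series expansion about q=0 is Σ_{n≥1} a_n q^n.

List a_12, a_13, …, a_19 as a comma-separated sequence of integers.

q^12  k|12↦f(k): 12:1 6:1 4:1 3:1 2:1 1:1  a_12=6
d|13:{1,13}  Σf=1+1=2
d|14:{1,2,7,14}  Σf=1+1+1+1=4
[q^15] f(1)=1,f(3)=1,f(5)=1,f(15)=1 ⇒ 4
[q^16] f(16)=1,f(8)=1,f(4)=1,f(2)=1,f(1)=1 ⇒ 5
d|17:{17,1}  Σf=1+1=2
[q^18] f(1)=1,f(2)=1,f(3)=1,f(6)=1,f(9)=1,f(18)=1 ⇒ 6
n=19: 1·19 19·1  f→[1+1]=2

6, 2, 4, 4, 5, 2, 6, 2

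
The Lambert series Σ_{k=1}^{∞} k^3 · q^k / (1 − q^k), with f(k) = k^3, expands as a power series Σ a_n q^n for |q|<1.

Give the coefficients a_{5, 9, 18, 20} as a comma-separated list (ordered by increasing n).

126, 757, 6813, 9198

[q^5] f(5)=125,f(1)=1 ⇒ 126
n=9: 1·9 3·3 9·1  f→[1+27+729]=757
[q^18] f(18)=5832,f(9)=729,f(6)=216,f(3)=27,f(2)=8,f(1)=1 ⇒ 6813
[q^20] f(20)=8000,f(10)=1000,f(5)=125,f(4)=64,f(2)=8,f(1)=1 ⇒ 9198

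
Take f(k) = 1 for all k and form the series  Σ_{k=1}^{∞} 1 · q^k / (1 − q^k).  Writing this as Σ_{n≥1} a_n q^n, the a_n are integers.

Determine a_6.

n=6: 1·6 2·3 3·2 6·1  f→[1+1+1+1]=4

a_6 = 4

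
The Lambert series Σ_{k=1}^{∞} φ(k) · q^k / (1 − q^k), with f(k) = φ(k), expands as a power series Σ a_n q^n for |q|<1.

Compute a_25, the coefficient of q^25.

q^25  k|25↦φ(k): 1:1 5:4 25:20  a_25=25

a_25 = 25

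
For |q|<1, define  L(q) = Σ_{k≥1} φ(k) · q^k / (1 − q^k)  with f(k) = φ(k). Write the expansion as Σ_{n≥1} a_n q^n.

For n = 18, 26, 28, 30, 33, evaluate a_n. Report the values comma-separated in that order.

q^18  k|18↦φ(k): 18:6 9:6 6:2 3:2 2:1 1:1  a_18=18
n=26: 26·1 13·2 2·13 1·26  φ→[12+12+1+1]=26
q^28  k|28↦φ(k): 28:12 14:6 7:6 4:2 2:1 1:1  a_28=28
[q^30] φ(1)=1,φ(2)=1,φ(3)=2,φ(5)=4,φ(6)=2,φ(10)=4,φ(15)=8,φ(30)=8 ⇒ 30
n=33: 1·33 3·11 11·3 33·1  φ→[1+2+10+20]=33

18, 26, 28, 30, 33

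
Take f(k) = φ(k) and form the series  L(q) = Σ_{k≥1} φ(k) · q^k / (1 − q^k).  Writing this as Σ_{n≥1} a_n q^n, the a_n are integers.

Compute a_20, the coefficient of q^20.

q^20  k|20↦φ(k): 20:8 10:4 5:4 4:2 2:1 1:1  a_20=20

a_20 = 20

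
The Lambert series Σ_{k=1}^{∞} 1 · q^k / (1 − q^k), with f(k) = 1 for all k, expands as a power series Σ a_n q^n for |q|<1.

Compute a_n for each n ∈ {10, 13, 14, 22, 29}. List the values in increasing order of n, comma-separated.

4, 2, 4, 4, 2

q^10  k|10↦f(k): 10:1 5:1 2:1 1:1  a_10=4
[q^13] f(13)=1,f(1)=1 ⇒ 2
[q^14] f(1)=1,f(2)=1,f(7)=1,f(14)=1 ⇒ 4
d|22:{22,11,2,1}  Σf=1+1+1+1=4
[q^29] f(1)=1,f(29)=1 ⇒ 2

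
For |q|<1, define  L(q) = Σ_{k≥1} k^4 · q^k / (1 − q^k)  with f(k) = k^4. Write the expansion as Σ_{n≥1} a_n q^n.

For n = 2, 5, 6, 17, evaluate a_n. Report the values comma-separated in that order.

17, 626, 1394, 83522

q^2  k|2↦f(k): 1:1 2:16  a_2=17
n=5: 5·1 1·5  f→[625+1]=626
d|6:{1,2,3,6}  Σf=1+16+81+1296=1394
q^17  k|17↦f(k): 1:1 17:83521  a_17=83522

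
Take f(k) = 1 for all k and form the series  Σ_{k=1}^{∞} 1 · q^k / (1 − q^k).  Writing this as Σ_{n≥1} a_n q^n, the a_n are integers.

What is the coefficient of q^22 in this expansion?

a_22 = 4

q^22  k|22↦f(k): 22:1 11:1 2:1 1:1  a_22=4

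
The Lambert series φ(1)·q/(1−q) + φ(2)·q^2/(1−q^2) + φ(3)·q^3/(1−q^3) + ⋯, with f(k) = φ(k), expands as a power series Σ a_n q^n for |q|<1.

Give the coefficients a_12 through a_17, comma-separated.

q^12  k|12↦φ(k): 12:4 6:2 4:2 3:2 2:1 1:1  a_12=12
d|13:{13,1}  Σφ=12+1=13
n=14: 14·1 7·2 2·7 1·14  φ→[6+6+1+1]=14
[q^15] φ(15)=8,φ(5)=4,φ(3)=2,φ(1)=1 ⇒ 15
n=16: 1·16 2·8 4·4 8·2 16·1  φ→[1+1+2+4+8]=16
[q^17] φ(17)=16,φ(1)=1 ⇒ 17

12, 13, 14, 15, 16, 17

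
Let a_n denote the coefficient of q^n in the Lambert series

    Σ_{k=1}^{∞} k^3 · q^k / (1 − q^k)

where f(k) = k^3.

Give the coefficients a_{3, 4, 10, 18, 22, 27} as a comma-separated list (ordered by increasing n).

28, 73, 1134, 6813, 11988, 20440

n=3: 3·1 1·3  f→[27+1]=28
d|4:{4,2,1}  Σf=64+8+1=73
[q^10] f(1)=1,f(2)=8,f(5)=125,f(10)=1000 ⇒ 1134
[q^18] f(18)=5832,f(9)=729,f(6)=216,f(3)=27,f(2)=8,f(1)=1 ⇒ 6813
q^22  k|22↦f(k): 22:10648 11:1331 2:8 1:1  a_22=11988
q^27  k|27↦f(k): 27:19683 9:729 3:27 1:1  a_27=20440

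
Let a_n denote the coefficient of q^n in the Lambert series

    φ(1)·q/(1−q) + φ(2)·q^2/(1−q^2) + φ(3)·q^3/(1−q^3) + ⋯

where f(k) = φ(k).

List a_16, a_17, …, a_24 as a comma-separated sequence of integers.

d|16:{1,2,4,8,16}  Σφ=1+1+2+4+8=16
[q^17] φ(1)=1,φ(17)=16 ⇒ 17
q^18  k|18↦φ(k): 18:6 9:6 6:2 3:2 2:1 1:1  a_18=18
q^19  k|19↦φ(k): 1:1 19:18  a_19=19
d|20:{20,10,5,4,2,1}  Σφ=8+4+4+2+1+1=20
[q^21] φ(1)=1,φ(3)=2,φ(7)=6,φ(21)=12 ⇒ 21
[q^22] φ(1)=1,φ(2)=1,φ(11)=10,φ(22)=10 ⇒ 22
n=23: 1·23 23·1  φ→[1+22]=23
n=24: 1·24 2·12 3·8 4·6 6·4 8·3 12·2 24·1  φ→[1+1+2+2+2+4+4+8]=24

16, 17, 18, 19, 20, 21, 22, 23, 24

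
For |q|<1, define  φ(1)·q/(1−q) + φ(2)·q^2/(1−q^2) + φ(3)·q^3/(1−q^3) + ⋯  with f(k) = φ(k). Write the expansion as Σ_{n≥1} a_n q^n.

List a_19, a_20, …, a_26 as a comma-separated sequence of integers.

d|19:{1,19}  Σφ=1+18=19
[q^20] φ(20)=8,φ(10)=4,φ(5)=4,φ(4)=2,φ(2)=1,φ(1)=1 ⇒ 20
d|21:{1,3,7,21}  Σφ=1+2+6+12=21
n=22: 1·22 2·11 11·2 22·1  φ→[1+1+10+10]=22
[q^23] φ(23)=22,φ(1)=1 ⇒ 23
[q^24] φ(24)=8,φ(12)=4,φ(8)=4,φ(6)=2,φ(4)=2,φ(3)=2,φ(2)=1,φ(1)=1 ⇒ 24
n=25: 25·1 5·5 1·25  φ→[20+4+1]=25
[q^26] φ(26)=12,φ(13)=12,φ(2)=1,φ(1)=1 ⇒ 26

19, 20, 21, 22, 23, 24, 25, 26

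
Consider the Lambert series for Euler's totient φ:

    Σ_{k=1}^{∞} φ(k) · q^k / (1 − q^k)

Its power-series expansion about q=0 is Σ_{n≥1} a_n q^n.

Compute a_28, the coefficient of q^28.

[q^28] φ(1)=1,φ(2)=1,φ(4)=2,φ(7)=6,φ(14)=6,φ(28)=12 ⇒ 28

a_28 = 28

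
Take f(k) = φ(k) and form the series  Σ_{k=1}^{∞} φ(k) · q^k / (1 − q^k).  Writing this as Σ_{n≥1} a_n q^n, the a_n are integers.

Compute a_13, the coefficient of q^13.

q^13  k|13↦φ(k): 13:12 1:1  a_13=13

a_13 = 13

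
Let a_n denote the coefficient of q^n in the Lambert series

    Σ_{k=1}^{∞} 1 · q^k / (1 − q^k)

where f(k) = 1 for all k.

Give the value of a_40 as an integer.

a_40 = 8

d|40:{40,20,10,8,5,4,2,1}  Σf=1+1+1+1+1+1+1+1=8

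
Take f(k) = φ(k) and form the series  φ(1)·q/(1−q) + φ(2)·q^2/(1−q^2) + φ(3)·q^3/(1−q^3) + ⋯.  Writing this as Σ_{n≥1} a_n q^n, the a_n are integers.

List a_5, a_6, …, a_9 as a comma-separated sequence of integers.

q^5  k|5↦φ(k): 1:1 5:4  a_5=5
q^6  k|6↦φ(k): 6:2 3:2 2:1 1:1  a_6=6
d|7:{7,1}  Σφ=6+1=7
q^8  k|8↦φ(k): 1:1 2:1 4:2 8:4  a_8=8
d|9:{1,3,9}  Σφ=1+2+6=9

5, 6, 7, 8, 9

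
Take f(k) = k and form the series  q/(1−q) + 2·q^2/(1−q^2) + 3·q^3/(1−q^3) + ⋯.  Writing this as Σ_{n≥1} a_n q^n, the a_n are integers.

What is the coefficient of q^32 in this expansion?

a_32 = 63

n=32: 32·1 16·2 8·4 4·8 2·16 1·32  f→[32+16+8+4+2+1]=63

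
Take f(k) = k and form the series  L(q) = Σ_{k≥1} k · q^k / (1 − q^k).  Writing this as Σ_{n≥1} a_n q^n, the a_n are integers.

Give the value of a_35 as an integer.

a_35 = 48

d|35:{35,7,5,1}  Σf=35+7+5+1=48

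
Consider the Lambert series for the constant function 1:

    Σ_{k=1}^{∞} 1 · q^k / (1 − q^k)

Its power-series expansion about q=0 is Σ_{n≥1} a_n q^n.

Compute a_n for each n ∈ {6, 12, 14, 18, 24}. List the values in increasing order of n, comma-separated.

4, 6, 4, 6, 8

q^6  k|6↦f(k): 6:1 3:1 2:1 1:1  a_6=4
n=12: 12·1 6·2 4·3 3·4 2·6 1·12  f→[1+1+1+1+1+1]=6
[q^14] f(14)=1,f(7)=1,f(2)=1,f(1)=1 ⇒ 4
q^18  k|18↦f(k): 1:1 2:1 3:1 6:1 9:1 18:1  a_18=6
[q^24] f(1)=1,f(2)=1,f(3)=1,f(4)=1,f(6)=1,f(8)=1,f(12)=1,f(24)=1 ⇒ 8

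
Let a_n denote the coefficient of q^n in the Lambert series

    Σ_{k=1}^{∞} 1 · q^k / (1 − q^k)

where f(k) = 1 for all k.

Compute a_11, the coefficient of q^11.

a_11 = 2

[q^11] f(1)=1,f(11)=1 ⇒ 2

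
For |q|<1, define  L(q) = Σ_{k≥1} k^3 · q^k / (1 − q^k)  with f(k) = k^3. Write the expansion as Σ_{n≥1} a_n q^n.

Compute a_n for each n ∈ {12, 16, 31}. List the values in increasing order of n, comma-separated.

2044, 4681, 29792

q^12  k|12↦f(k): 1:1 2:8 3:27 4:64 6:216 12:1728  a_12=2044
[q^16] f(1)=1,f(2)=8,f(4)=64,f(8)=512,f(16)=4096 ⇒ 4681
d|31:{1,31}  Σf=1+29791=29792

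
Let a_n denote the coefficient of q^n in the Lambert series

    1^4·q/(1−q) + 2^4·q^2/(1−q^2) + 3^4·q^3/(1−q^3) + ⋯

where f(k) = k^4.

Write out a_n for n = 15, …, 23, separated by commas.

d|15:{15,5,3,1}  Σf=50625+625+81+1=51332
[q^16] f(16)=65536,f(8)=4096,f(4)=256,f(2)=16,f(1)=1 ⇒ 69905
q^17  k|17↦f(k): 1:1 17:83521  a_17=83522
q^18  k|18↦f(k): 18:104976 9:6561 6:1296 3:81 2:16 1:1  a_18=112931
d|19:{19,1}  Σf=130321+1=130322
q^20  k|20↦f(k): 20:160000 10:10000 5:625 4:256 2:16 1:1  a_20=170898
n=21: 1·21 3·7 7·3 21·1  f→[1+81+2401+194481]=196964
n=22: 22·1 11·2 2·11 1·22  f→[234256+14641+16+1]=248914
n=23: 1·23 23·1  f→[1+279841]=279842

51332, 69905, 83522, 112931, 130322, 170898, 196964, 248914, 279842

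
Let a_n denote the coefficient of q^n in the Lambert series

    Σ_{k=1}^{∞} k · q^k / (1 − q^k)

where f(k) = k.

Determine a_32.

a_32 = 63

[q^32] f(32)=32,f(16)=16,f(8)=8,f(4)=4,f(2)=2,f(1)=1 ⇒ 63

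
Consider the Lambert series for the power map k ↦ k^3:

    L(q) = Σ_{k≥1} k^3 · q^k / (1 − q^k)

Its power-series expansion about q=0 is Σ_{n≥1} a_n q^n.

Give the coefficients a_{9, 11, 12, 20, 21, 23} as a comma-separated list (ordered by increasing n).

[q^9] f(9)=729,f(3)=27,f(1)=1 ⇒ 757
[q^11] f(1)=1,f(11)=1331 ⇒ 1332
[q^12] f(1)=1,f(2)=8,f(3)=27,f(4)=64,f(6)=216,f(12)=1728 ⇒ 2044
n=20: 20·1 10·2 5·4 4·5 2·10 1·20  f→[8000+1000+125+64+8+1]=9198
q^21  k|21↦f(k): 1:1 3:27 7:343 21:9261  a_21=9632
d|23:{23,1}  Σf=12167+1=12168

757, 1332, 2044, 9198, 9632, 12168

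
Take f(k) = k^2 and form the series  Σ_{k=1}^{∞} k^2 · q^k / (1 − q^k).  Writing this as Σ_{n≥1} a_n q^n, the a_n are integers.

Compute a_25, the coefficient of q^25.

a_25 = 651

[q^25] f(1)=1,f(5)=25,f(25)=625 ⇒ 651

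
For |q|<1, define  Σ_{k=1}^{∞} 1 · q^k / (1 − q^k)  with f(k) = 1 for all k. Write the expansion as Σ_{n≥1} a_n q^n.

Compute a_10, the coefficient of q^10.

[q^10] f(1)=1,f(2)=1,f(5)=1,f(10)=1 ⇒ 4

a_10 = 4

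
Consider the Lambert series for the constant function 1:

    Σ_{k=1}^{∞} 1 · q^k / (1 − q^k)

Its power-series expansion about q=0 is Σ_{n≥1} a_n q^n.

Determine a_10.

a_10 = 4

d|10:{10,5,2,1}  Σf=1+1+1+1=4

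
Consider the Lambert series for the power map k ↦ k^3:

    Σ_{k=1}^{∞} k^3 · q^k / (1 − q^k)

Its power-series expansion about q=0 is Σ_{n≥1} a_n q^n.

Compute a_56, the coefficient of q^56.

a_56 = 201240

q^56  k|56↦f(k): 1:1 2:8 4:64 7:343 8:512 14:2744 28:21952 56:175616  a_56=201240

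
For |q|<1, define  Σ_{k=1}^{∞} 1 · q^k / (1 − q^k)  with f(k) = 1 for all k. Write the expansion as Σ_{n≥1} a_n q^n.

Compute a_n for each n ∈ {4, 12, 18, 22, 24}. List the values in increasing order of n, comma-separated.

[q^4] f(1)=1,f(2)=1,f(4)=1 ⇒ 3
n=12: 1·12 2·6 3·4 4·3 6·2 12·1  f→[1+1+1+1+1+1]=6
[q^18] f(18)=1,f(9)=1,f(6)=1,f(3)=1,f(2)=1,f(1)=1 ⇒ 6
q^22  k|22↦f(k): 1:1 2:1 11:1 22:1  a_22=4
q^24  k|24↦f(k): 24:1 12:1 8:1 6:1 4:1 3:1 2:1 1:1  a_24=8

3, 6, 6, 4, 8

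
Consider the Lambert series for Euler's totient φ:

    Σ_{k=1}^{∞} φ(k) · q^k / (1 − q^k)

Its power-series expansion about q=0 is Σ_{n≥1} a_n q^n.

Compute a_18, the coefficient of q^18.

q^18  k|18↦φ(k): 1:1 2:1 3:2 6:2 9:6 18:6  a_18=18

a_18 = 18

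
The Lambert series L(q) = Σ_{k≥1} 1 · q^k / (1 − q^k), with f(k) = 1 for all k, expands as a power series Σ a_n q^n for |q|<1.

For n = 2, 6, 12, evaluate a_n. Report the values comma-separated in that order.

2, 4, 6

d|2:{1,2}  Σf=1+1=2
[q^6] f(6)=1,f(3)=1,f(2)=1,f(1)=1 ⇒ 4
q^12  k|12↦f(k): 12:1 6:1 4:1 3:1 2:1 1:1  a_12=6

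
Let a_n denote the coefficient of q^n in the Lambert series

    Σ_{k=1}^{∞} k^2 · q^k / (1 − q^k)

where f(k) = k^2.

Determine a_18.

a_18 = 455

q^18  k|18↦f(k): 1:1 2:4 3:9 6:36 9:81 18:324  a_18=455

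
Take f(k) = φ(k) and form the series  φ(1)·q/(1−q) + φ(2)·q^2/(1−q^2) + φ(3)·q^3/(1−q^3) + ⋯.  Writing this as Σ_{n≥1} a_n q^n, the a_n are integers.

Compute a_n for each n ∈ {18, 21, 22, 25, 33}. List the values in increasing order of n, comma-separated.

n=18: 18·1 9·2 6·3 3·6 2·9 1·18  φ→[6+6+2+2+1+1]=18
n=21: 1·21 3·7 7·3 21·1  φ→[1+2+6+12]=21
[q^22] φ(22)=10,φ(11)=10,φ(2)=1,φ(1)=1 ⇒ 22
n=25: 1·25 5·5 25·1  φ→[1+4+20]=25
n=33: 1·33 3·11 11·3 33·1  φ→[1+2+10+20]=33

18, 21, 22, 25, 33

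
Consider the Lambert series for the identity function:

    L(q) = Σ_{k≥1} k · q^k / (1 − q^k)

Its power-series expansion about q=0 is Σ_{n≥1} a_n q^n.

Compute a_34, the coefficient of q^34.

n=34: 34·1 17·2 2·17 1·34  f→[34+17+2+1]=54

a_34 = 54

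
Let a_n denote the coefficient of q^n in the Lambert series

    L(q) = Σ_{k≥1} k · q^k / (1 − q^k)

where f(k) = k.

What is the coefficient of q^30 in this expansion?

a_30 = 72

[q^30] f(30)=30,f(15)=15,f(10)=10,f(6)=6,f(5)=5,f(3)=3,f(2)=2,f(1)=1 ⇒ 72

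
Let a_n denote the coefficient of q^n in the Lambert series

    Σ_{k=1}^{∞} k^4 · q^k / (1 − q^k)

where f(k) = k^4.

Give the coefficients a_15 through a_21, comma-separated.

n=15: 1·15 3·5 5·3 15·1  f→[1+81+625+50625]=51332
d|16:{1,2,4,8,16}  Σf=1+16+256+4096+65536=69905
q^17  k|17↦f(k): 17:83521 1:1  a_17=83522
q^18  k|18↦f(k): 18:104976 9:6561 6:1296 3:81 2:16 1:1  a_18=112931
n=19: 1·19 19·1  f→[1+130321]=130322
q^20  k|20↦f(k): 20:160000 10:10000 5:625 4:256 2:16 1:1  a_20=170898
d|21:{1,3,7,21}  Σf=1+81+2401+194481=196964

51332, 69905, 83522, 112931, 130322, 170898, 196964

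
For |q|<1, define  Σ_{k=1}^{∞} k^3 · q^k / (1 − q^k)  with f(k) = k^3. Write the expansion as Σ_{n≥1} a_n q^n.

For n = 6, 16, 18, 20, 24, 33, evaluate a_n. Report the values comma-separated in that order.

[q^6] f(6)=216,f(3)=27,f(2)=8,f(1)=1 ⇒ 252
[q^16] f(1)=1,f(2)=8,f(4)=64,f(8)=512,f(16)=4096 ⇒ 4681
n=18: 18·1 9·2 6·3 3·6 2·9 1·18  f→[5832+729+216+27+8+1]=6813
d|20:{20,10,5,4,2,1}  Σf=8000+1000+125+64+8+1=9198
q^24  k|24↦f(k): 24:13824 12:1728 8:512 6:216 4:64 3:27 2:8 1:1  a_24=16380
n=33: 33·1 11·3 3·11 1·33  f→[35937+1331+27+1]=37296

252, 4681, 6813, 9198, 16380, 37296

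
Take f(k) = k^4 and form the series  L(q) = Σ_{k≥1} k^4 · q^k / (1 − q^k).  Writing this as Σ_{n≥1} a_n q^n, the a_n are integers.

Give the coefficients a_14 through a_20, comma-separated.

[q^14] f(14)=38416,f(7)=2401,f(2)=16,f(1)=1 ⇒ 40834
n=15: 1·15 3·5 5·3 15·1  f→[1+81+625+50625]=51332
n=16: 1·16 2·8 4·4 8·2 16·1  f→[1+16+256+4096+65536]=69905
d|17:{1,17}  Σf=1+83521=83522
[q^18] f(1)=1,f(2)=16,f(3)=81,f(6)=1296,f(9)=6561,f(18)=104976 ⇒ 112931
n=19: 19·1 1·19  f→[130321+1]=130322
n=20: 20·1 10·2 5·4 4·5 2·10 1·20  f→[160000+10000+625+256+16+1]=170898

40834, 51332, 69905, 83522, 112931, 130322, 170898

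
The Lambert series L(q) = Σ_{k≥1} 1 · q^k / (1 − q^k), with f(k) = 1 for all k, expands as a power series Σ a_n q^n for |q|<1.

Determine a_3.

a_3 = 2

d|3:{3,1}  Σf=1+1=2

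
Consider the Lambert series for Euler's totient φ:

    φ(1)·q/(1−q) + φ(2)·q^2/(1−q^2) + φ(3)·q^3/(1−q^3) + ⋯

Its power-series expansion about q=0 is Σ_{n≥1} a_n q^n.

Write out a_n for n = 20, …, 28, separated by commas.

n=20: 1·20 2·10 4·5 5·4 10·2 20·1  φ→[1+1+2+4+4+8]=20
q^21  k|21↦φ(k): 21:12 7:6 3:2 1:1  a_21=21
n=22: 22·1 11·2 2·11 1·22  φ→[10+10+1+1]=22
n=23: 1·23 23·1  φ→[1+22]=23
q^24  k|24↦φ(k): 1:1 2:1 3:2 4:2 6:2 8:4 12:4 24:8  a_24=24
n=25: 25·1 5·5 1·25  φ→[20+4+1]=25
[q^26] φ(1)=1,φ(2)=1,φ(13)=12,φ(26)=12 ⇒ 26
[q^27] φ(27)=18,φ(9)=6,φ(3)=2,φ(1)=1 ⇒ 27
q^28  k|28↦φ(k): 1:1 2:1 4:2 7:6 14:6 28:12  a_28=28

20, 21, 22, 23, 24, 25, 26, 27, 28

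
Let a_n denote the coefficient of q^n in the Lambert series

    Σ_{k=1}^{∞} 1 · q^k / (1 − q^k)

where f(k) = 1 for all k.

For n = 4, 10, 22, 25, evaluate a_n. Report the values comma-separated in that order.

3, 4, 4, 3

d|4:{4,2,1}  Σf=1+1+1=3
n=10: 1·10 2·5 5·2 10·1  f→[1+1+1+1]=4
q^22  k|22↦f(k): 1:1 2:1 11:1 22:1  a_22=4
d|25:{1,5,25}  Σf=1+1+1=3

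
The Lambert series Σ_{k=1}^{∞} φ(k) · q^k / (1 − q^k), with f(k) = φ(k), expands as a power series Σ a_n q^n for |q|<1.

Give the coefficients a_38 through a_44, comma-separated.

d|38:{38,19,2,1}  Σφ=18+18+1+1=38
q^39  k|39↦φ(k): 39:24 13:12 3:2 1:1  a_39=39
[q^40] φ(1)=1,φ(2)=1,φ(4)=2,φ(5)=4,φ(8)=4,φ(10)=4,φ(20)=8,φ(40)=16 ⇒ 40
q^41  k|41↦φ(k): 1:1 41:40  a_41=41
d|42:{42,21,14,7,6,3,2,1}  Σφ=12+12+6+6+2+2+1+1=42
[q^43] φ(1)=1,φ(43)=42 ⇒ 43
n=44: 44·1 22·2 11·4 4·11 2·22 1·44  φ→[20+10+10+2+1+1]=44

38, 39, 40, 41, 42, 43, 44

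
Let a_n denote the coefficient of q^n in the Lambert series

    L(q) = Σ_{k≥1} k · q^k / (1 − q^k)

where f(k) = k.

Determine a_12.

a_12 = 28

q^12  k|12↦f(k): 12:12 6:6 4:4 3:3 2:2 1:1  a_12=28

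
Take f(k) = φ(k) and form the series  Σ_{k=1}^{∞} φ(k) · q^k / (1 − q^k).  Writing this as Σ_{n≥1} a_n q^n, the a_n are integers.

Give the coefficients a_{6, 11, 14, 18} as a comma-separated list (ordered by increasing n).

q^6  k|6↦φ(k): 1:1 2:1 3:2 6:2  a_6=6
n=11: 1·11 11·1  φ→[1+10]=11
d|14:{1,2,7,14}  Σφ=1+1+6+6=14
n=18: 18·1 9·2 6·3 3·6 2·9 1·18  φ→[6+6+2+2+1+1]=18

6, 11, 14, 18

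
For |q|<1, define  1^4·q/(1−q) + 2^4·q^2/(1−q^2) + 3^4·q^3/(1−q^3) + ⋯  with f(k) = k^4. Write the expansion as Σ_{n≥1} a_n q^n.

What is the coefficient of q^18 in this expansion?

[q^18] f(1)=1,f(2)=16,f(3)=81,f(6)=1296,f(9)=6561,f(18)=104976 ⇒ 112931

a_18 = 112931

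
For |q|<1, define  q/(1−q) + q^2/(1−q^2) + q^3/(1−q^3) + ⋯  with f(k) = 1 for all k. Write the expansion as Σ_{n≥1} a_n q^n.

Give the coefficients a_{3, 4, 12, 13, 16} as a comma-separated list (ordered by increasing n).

q^3  k|3↦f(k): 1:1 3:1  a_3=2
n=4: 4·1 2·2 1·4  f→[1+1+1]=3
q^12  k|12↦f(k): 12:1 6:1 4:1 3:1 2:1 1:1  a_12=6
n=13: 13·1 1·13  f→[1+1]=2
d|16:{16,8,4,2,1}  Σf=1+1+1+1+1=5

2, 3, 6, 2, 5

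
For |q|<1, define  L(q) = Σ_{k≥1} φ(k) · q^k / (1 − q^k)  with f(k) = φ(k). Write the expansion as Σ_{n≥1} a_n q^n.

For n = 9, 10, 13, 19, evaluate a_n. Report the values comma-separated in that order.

[q^9] φ(9)=6,φ(3)=2,φ(1)=1 ⇒ 9
d|10:{1,2,5,10}  Σφ=1+1+4+4=10
d|13:{13,1}  Σφ=12+1=13
n=19: 19·1 1·19  φ→[18+1]=19

9, 10, 13, 19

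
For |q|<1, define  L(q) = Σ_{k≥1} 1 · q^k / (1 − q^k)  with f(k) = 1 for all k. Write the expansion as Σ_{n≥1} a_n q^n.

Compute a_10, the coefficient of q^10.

[q^10] f(1)=1,f(2)=1,f(5)=1,f(10)=1 ⇒ 4

a_10 = 4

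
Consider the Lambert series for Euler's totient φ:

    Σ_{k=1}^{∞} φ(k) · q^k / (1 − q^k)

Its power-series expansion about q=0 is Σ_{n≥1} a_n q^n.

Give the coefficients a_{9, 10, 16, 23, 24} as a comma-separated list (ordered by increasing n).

q^9  k|9↦φ(k): 9:6 3:2 1:1  a_9=9
[q^10] φ(1)=1,φ(2)=1,φ(5)=4,φ(10)=4 ⇒ 10
n=16: 1·16 2·8 4·4 8·2 16·1  φ→[1+1+2+4+8]=16
[q^23] φ(1)=1,φ(23)=22 ⇒ 23
[q^24] φ(1)=1,φ(2)=1,φ(3)=2,φ(4)=2,φ(6)=2,φ(8)=4,φ(12)=4,φ(24)=8 ⇒ 24

9, 10, 16, 23, 24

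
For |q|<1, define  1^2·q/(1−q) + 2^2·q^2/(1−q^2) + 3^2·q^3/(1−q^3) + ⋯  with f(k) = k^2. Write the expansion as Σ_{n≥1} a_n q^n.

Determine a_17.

a_17 = 290

d|17:{1,17}  Σf=1+289=290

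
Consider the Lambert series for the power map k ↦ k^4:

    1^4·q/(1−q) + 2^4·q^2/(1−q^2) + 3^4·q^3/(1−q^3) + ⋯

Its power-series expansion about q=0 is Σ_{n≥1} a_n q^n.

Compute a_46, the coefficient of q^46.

a_46 = 4757314

d|46:{46,23,2,1}  Σf=4477456+279841+16+1=4757314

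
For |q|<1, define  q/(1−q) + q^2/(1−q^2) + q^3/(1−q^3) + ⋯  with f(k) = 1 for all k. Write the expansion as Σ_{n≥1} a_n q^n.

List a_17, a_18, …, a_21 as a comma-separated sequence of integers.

d|17:{1,17}  Σf=1+1=2
q^18  k|18↦f(k): 18:1 9:1 6:1 3:1 2:1 1:1  a_18=6
n=19: 1·19 19·1  f→[1+1]=2
[q^20] f(1)=1,f(2)=1,f(4)=1,f(5)=1,f(10)=1,f(20)=1 ⇒ 6
n=21: 21·1 7·3 3·7 1·21  f→[1+1+1+1]=4

2, 6, 2, 6, 4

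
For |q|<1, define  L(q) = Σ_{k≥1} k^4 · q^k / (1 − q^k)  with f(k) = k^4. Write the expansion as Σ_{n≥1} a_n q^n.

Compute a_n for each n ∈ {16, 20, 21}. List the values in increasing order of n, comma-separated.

69905, 170898, 196964

n=16: 16·1 8·2 4·4 2·8 1·16  f→[65536+4096+256+16+1]=69905
q^20  k|20↦f(k): 1:1 2:16 4:256 5:625 10:10000 20:160000  a_20=170898
d|21:{1,3,7,21}  Σf=1+81+2401+194481=196964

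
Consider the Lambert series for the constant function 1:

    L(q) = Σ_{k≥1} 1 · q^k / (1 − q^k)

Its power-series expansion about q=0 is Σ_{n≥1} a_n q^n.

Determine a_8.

n=8: 1·8 2·4 4·2 8·1  f→[1+1+1+1]=4

a_8 = 4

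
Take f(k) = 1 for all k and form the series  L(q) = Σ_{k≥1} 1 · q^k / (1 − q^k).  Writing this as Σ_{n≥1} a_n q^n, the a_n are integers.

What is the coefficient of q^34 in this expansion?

a_34 = 4

q^34  k|34↦f(k): 1:1 2:1 17:1 34:1  a_34=4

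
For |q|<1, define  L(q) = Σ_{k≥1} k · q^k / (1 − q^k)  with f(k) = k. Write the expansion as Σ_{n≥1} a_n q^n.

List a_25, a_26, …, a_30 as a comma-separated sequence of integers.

31, 42, 40, 56, 30, 72

[q^25] f(1)=1,f(5)=5,f(25)=25 ⇒ 31
d|26:{26,13,2,1}  Σf=26+13+2+1=42
n=27: 1·27 3·9 9·3 27·1  f→[1+3+9+27]=40
n=28: 28·1 14·2 7·4 4·7 2·14 1·28  f→[28+14+7+4+2+1]=56
d|29:{29,1}  Σf=29+1=30
n=30: 1·30 2·15 3·10 5·6 6·5 10·3 15·2 30·1  f→[1+2+3+5+6+10+15+30]=72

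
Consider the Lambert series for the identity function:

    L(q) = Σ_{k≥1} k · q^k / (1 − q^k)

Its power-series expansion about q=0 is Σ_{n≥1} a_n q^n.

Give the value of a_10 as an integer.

a_10 = 18

[q^10] f(1)=1,f(2)=2,f(5)=5,f(10)=10 ⇒ 18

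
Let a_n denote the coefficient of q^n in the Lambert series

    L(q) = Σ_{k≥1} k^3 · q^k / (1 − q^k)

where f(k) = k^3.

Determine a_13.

q^13  k|13↦f(k): 1:1 13:2197  a_13=2198

a_13 = 2198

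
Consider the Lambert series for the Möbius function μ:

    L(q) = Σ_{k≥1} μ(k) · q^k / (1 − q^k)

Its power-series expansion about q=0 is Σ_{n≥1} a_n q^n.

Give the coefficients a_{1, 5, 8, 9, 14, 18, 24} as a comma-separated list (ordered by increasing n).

1, 0, 0, 0, 0, 0, 0

[q^1] μ(1)=1 ⇒ 1
d|5:{1,5}  Σμ=1+(-1)=0
d|8:{8,4,2,1}  Σμ=0+0+(-1)+1=0
q^9  k|9↦μ(k): 9:0 3:-1 1:1  a_9=0
d|14:{14,7,2,1}  Σμ=1+(-1)+(-1)+1=0
q^18  k|18↦μ(k): 18:0 9:0 6:1 3:-1 2:-1 1:1  a_18=0
[q^24] μ(24)=0,μ(12)=0,μ(8)=0,μ(6)=1,μ(4)=0,μ(3)=-1,μ(2)=-1,μ(1)=1 ⇒ 0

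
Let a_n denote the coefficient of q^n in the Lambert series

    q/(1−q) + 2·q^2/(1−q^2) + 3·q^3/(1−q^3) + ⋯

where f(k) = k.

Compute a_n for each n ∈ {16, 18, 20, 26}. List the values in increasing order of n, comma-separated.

n=16: 16·1 8·2 4·4 2·8 1·16  f→[16+8+4+2+1]=31
q^18  k|18↦f(k): 18:18 9:9 6:6 3:3 2:2 1:1  a_18=39
n=20: 20·1 10·2 5·4 4·5 2·10 1·20  f→[20+10+5+4+2+1]=42
d|26:{1,2,13,26}  Σf=1+2+13+26=42

31, 39, 42, 42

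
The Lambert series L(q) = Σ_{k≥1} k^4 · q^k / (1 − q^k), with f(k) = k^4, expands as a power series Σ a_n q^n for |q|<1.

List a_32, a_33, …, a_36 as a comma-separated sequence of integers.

n=32: 1·32 2·16 4·8 8·4 16·2 32·1  f→[1+16+256+4096+65536+1048576]=1118481
q^33  k|33↦f(k): 1:1 3:81 11:14641 33:1185921  a_33=1200644
d|34:{1,2,17,34}  Σf=1+16+83521+1336336=1419874
[q^35] f(1)=1,f(5)=625,f(7)=2401,f(35)=1500625 ⇒ 1503652
[q^36] f(36)=1679616,f(18)=104976,f(12)=20736,f(9)=6561,f(6)=1296,f(4)=256,f(3)=81,f(2)=16,f(1)=1 ⇒ 1813539

1118481, 1200644, 1419874, 1503652, 1813539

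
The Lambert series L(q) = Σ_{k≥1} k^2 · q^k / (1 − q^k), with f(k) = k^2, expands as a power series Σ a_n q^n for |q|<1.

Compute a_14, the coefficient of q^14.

n=14: 1·14 2·7 7·2 14·1  f→[1+4+49+196]=250

a_14 = 250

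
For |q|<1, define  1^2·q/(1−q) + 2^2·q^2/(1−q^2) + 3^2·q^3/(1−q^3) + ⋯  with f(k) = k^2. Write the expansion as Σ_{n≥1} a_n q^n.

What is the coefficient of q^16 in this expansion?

a_16 = 341

[q^16] f(16)=256,f(8)=64,f(4)=16,f(2)=4,f(1)=1 ⇒ 341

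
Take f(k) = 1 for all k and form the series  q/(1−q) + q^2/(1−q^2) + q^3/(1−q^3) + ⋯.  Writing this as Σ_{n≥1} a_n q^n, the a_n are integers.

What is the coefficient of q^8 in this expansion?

a_8 = 4

q^8  k|8↦f(k): 1:1 2:1 4:1 8:1  a_8=4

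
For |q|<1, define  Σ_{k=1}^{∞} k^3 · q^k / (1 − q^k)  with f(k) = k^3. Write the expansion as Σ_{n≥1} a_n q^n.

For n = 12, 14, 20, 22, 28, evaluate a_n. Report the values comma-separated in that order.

n=12: 12·1 6·2 4·3 3·4 2·6 1·12  f→[1728+216+64+27+8+1]=2044
q^14  k|14↦f(k): 14:2744 7:343 2:8 1:1  a_14=3096
n=20: 20·1 10·2 5·4 4·5 2·10 1·20  f→[8000+1000+125+64+8+1]=9198
n=22: 1·22 2·11 11·2 22·1  f→[1+8+1331+10648]=11988
n=28: 28·1 14·2 7·4 4·7 2·14 1·28  f→[21952+2744+343+64+8+1]=25112

2044, 3096, 9198, 11988, 25112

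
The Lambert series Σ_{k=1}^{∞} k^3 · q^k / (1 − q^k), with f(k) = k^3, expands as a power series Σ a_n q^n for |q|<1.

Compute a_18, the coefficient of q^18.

a_18 = 6813

d|18:{18,9,6,3,2,1}  Σf=5832+729+216+27+8+1=6813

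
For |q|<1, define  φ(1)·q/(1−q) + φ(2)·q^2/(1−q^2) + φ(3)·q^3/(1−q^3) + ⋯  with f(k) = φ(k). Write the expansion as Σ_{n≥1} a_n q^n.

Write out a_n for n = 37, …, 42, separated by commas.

[q^37] φ(1)=1,φ(37)=36 ⇒ 37
[q^38] φ(1)=1,φ(2)=1,φ(19)=18,φ(38)=18 ⇒ 38
[q^39] φ(39)=24,φ(13)=12,φ(3)=2,φ(1)=1 ⇒ 39
q^40  k|40↦φ(k): 1:1 2:1 4:2 5:4 8:4 10:4 20:8 40:16  a_40=40
d|41:{1,41}  Σφ=1+40=41
q^42  k|42↦φ(k): 1:1 2:1 3:2 6:2 7:6 14:6 21:12 42:12  a_42=42

37, 38, 39, 40, 41, 42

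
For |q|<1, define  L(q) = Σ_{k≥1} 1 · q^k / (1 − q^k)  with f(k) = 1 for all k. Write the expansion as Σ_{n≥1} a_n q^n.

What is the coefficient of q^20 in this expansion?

a_20 = 6

q^20  k|20↦f(k): 1:1 2:1 4:1 5:1 10:1 20:1  a_20=6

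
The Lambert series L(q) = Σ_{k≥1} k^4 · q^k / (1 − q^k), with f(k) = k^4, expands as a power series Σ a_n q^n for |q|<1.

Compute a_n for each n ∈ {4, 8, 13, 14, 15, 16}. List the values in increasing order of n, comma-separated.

n=4: 1·4 2·2 4·1  f→[1+16+256]=273
q^8  k|8↦f(k): 1:1 2:16 4:256 8:4096  a_8=4369
[q^13] f(1)=1,f(13)=28561 ⇒ 28562
d|14:{14,7,2,1}  Σf=38416+2401+16+1=40834
q^15  k|15↦f(k): 15:50625 5:625 3:81 1:1  a_15=51332
d|16:{16,8,4,2,1}  Σf=65536+4096+256+16+1=69905

273, 4369, 28562, 40834, 51332, 69905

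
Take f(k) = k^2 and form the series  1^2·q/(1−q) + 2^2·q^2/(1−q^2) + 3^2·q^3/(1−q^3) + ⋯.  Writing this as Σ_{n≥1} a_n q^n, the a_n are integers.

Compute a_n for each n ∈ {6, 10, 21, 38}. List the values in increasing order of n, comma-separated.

50, 130, 500, 1810

d|6:{6,3,2,1}  Σf=36+9+4+1=50
n=10: 1·10 2·5 5·2 10·1  f→[1+4+25+100]=130
n=21: 1·21 3·7 7·3 21·1  f→[1+9+49+441]=500
d|38:{38,19,2,1}  Σf=1444+361+4+1=1810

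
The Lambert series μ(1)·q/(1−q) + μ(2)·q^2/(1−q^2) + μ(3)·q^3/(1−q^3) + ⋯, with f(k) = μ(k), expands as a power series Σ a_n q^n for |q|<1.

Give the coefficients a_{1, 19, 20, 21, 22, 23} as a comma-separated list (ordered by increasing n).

1, 0, 0, 0, 0, 0

[q^1] μ(1)=1 ⇒ 1
[q^19] μ(1)=1,μ(19)=-1 ⇒ 0
d|20:{1,2,4,5,10,20}  Σμ=1+(-1)+0+(-1)+1+0=0
[q^21] μ(1)=1,μ(3)=-1,μ(7)=-1,μ(21)=1 ⇒ 0
n=22: 1·22 2·11 11·2 22·1  μ→[1+(-1)+(-1)+1]=0
n=23: 1·23 23·1  μ→[1+(-1)]=0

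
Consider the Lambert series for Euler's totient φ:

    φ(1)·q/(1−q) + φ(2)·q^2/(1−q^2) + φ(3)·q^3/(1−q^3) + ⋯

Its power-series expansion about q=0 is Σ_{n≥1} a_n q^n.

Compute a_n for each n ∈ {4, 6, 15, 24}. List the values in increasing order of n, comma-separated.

[q^4] φ(4)=2,φ(2)=1,φ(1)=1 ⇒ 4
[q^6] φ(1)=1,φ(2)=1,φ(3)=2,φ(6)=2 ⇒ 6
d|15:{1,3,5,15}  Σφ=1+2+4+8=15
d|24:{1,2,3,4,6,8,12,24}  Σφ=1+1+2+2+2+4+4+8=24

4, 6, 15, 24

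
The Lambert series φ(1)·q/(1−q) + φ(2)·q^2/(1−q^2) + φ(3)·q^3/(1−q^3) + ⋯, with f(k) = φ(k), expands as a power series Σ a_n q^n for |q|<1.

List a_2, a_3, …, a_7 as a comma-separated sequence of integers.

[q^2] φ(2)=1,φ(1)=1 ⇒ 2
n=3: 1·3 3·1  φ→[1+2]=3
n=4: 1·4 2·2 4·1  φ→[1+1+2]=4
[q^5] φ(5)=4,φ(1)=1 ⇒ 5
q^6  k|6↦φ(k): 1:1 2:1 3:2 6:2  a_6=6
q^7  k|7↦φ(k): 7:6 1:1  a_7=7

2, 3, 4, 5, 6, 7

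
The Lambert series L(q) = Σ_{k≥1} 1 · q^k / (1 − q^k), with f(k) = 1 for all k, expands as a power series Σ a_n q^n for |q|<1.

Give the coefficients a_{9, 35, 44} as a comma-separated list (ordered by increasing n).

q^9  k|9↦f(k): 1:1 3:1 9:1  a_9=3
q^35  k|35↦f(k): 1:1 5:1 7:1 35:1  a_35=4
[q^44] f(44)=1,f(22)=1,f(11)=1,f(4)=1,f(2)=1,f(1)=1 ⇒ 6

3, 4, 6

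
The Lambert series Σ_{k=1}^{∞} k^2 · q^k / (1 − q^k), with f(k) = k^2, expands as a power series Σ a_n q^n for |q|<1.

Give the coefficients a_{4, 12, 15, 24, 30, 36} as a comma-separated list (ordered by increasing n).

[q^4] f(4)=16,f(2)=4,f(1)=1 ⇒ 21
[q^12] f(1)=1,f(2)=4,f(3)=9,f(4)=16,f(6)=36,f(12)=144 ⇒ 210
d|15:{1,3,5,15}  Σf=1+9+25+225=260
q^24  k|24↦f(k): 24:576 12:144 8:64 6:36 4:16 3:9 2:4 1:1  a_24=850
d|30:{30,15,10,6,5,3,2,1}  Σf=900+225+100+36+25+9+4+1=1300
n=36: 1·36 2·18 3·12 4·9 6·6 9·4 12·3 18·2 36·1  f→[1+4+9+16+36+81+144+324+1296]=1911

21, 210, 260, 850, 1300, 1911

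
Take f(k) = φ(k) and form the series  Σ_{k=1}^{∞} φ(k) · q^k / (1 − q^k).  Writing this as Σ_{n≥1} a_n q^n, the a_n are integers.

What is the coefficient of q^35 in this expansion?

n=35: 1·35 5·7 7·5 35·1  φ→[1+4+6+24]=35

a_35 = 35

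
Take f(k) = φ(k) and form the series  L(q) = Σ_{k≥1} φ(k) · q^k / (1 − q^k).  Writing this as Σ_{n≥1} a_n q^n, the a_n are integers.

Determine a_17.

q^17  k|17↦φ(k): 17:16 1:1  a_17=17

a_17 = 17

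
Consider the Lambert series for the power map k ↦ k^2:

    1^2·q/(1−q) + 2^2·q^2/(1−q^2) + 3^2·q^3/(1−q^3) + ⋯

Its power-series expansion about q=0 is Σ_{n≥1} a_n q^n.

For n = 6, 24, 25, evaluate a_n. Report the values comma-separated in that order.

50, 850, 651

n=6: 1·6 2·3 3·2 6·1  f→[1+4+9+36]=50
n=24: 1·24 2·12 3·8 4·6 6·4 8·3 12·2 24·1  f→[1+4+9+16+36+64+144+576]=850
[q^25] f(25)=625,f(5)=25,f(1)=1 ⇒ 651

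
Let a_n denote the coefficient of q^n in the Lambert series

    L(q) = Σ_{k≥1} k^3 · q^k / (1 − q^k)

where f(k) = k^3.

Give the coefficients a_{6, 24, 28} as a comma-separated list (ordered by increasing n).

d|6:{6,3,2,1}  Σf=216+27+8+1=252
d|24:{24,12,8,6,4,3,2,1}  Σf=13824+1728+512+216+64+27+8+1=16380
n=28: 1·28 2·14 4·7 7·4 14·2 28·1  f→[1+8+64+343+2744+21952]=25112

252, 16380, 25112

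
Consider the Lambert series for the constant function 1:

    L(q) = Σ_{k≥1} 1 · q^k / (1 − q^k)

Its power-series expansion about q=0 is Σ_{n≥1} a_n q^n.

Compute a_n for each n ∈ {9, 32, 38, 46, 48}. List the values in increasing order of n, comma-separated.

n=9: 1·9 3·3 9·1  f→[1+1+1]=3
d|32:{1,2,4,8,16,32}  Σf=1+1+1+1+1+1=6
n=38: 1·38 2·19 19·2 38·1  f→[1+1+1+1]=4
q^46  k|46↦f(k): 1:1 2:1 23:1 46:1  a_46=4
q^48  k|48↦f(k): 1:1 2:1 3:1 4:1 6:1 8:1 12:1 16:1 24:1 48:1  a_48=10

3, 6, 4, 4, 10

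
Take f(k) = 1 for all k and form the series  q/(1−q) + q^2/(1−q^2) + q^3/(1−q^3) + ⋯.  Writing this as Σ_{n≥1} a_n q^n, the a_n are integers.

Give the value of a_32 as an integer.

n=32: 32·1 16·2 8·4 4·8 2·16 1·32  f→[1+1+1+1+1+1]=6

a_32 = 6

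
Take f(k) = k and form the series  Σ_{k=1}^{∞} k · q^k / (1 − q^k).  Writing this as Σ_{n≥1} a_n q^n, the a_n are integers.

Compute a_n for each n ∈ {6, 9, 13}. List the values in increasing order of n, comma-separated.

n=6: 1·6 2·3 3·2 6·1  f→[1+2+3+6]=12
[q^9] f(1)=1,f(3)=3,f(9)=9 ⇒ 13
q^13  k|13↦f(k): 13:13 1:1  a_13=14

12, 13, 14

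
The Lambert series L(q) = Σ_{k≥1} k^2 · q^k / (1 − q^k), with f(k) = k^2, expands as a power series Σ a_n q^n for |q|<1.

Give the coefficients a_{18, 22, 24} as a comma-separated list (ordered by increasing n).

455, 610, 850

q^18  k|18↦f(k): 1:1 2:4 3:9 6:36 9:81 18:324  a_18=455
q^22  k|22↦f(k): 1:1 2:4 11:121 22:484  a_22=610
d|24:{24,12,8,6,4,3,2,1}  Σf=576+144+64+36+16+9+4+1=850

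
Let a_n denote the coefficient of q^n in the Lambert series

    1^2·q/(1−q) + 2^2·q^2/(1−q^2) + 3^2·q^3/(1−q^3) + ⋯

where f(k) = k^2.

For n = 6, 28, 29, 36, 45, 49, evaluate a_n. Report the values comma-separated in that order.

50, 1050, 842, 1911, 2366, 2451

[q^6] f(6)=36,f(3)=9,f(2)=4,f(1)=1 ⇒ 50
q^28  k|28↦f(k): 28:784 14:196 7:49 4:16 2:4 1:1  a_28=1050
n=29: 1·29 29·1  f→[1+841]=842
[q^36] f(1)=1,f(2)=4,f(3)=9,f(4)=16,f(6)=36,f(9)=81,f(12)=144,f(18)=324,f(36)=1296 ⇒ 1911
[q^45] f(1)=1,f(3)=9,f(5)=25,f(9)=81,f(15)=225,f(45)=2025 ⇒ 2366
d|49:{1,7,49}  Σf=1+49+2401=2451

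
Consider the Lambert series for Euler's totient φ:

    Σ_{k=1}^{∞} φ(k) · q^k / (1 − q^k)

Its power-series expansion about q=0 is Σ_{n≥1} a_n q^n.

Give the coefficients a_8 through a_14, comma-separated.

q^8  k|8↦φ(k): 1:1 2:1 4:2 8:4  a_8=8
d|9:{9,3,1}  Σφ=6+2+1=9
n=10: 10·1 5·2 2·5 1·10  φ→[4+4+1+1]=10
d|11:{11,1}  Σφ=10+1=11
n=12: 12·1 6·2 4·3 3·4 2·6 1·12  φ→[4+2+2+2+1+1]=12
[q^13] φ(13)=12,φ(1)=1 ⇒ 13
n=14: 14·1 7·2 2·7 1·14  φ→[6+6+1+1]=14

8, 9, 10, 11, 12, 13, 14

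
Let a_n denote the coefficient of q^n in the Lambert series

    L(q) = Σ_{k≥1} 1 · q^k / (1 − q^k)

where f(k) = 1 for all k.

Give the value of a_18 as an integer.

a_18 = 6

d|18:{1,2,3,6,9,18}  Σf=1+1+1+1+1+1=6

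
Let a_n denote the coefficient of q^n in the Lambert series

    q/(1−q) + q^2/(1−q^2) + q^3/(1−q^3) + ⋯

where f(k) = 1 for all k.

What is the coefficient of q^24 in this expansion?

a_24 = 8

q^24  k|24↦f(k): 1:1 2:1 3:1 4:1 6:1 8:1 12:1 24:1  a_24=8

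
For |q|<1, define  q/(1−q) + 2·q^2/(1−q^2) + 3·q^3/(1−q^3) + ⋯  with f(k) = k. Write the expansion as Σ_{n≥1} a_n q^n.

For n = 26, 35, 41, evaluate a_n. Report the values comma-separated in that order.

d|26:{1,2,13,26}  Σf=1+2+13+26=42
[q^35] f(35)=35,f(7)=7,f(5)=5,f(1)=1 ⇒ 48
q^41  k|41↦f(k): 1:1 41:41  a_41=42

42, 48, 42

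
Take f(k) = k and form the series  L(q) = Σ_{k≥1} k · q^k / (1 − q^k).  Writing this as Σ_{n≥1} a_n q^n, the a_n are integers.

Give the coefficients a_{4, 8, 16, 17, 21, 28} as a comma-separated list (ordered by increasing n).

7, 15, 31, 18, 32, 56

[q^4] f(1)=1,f(2)=2,f(4)=4 ⇒ 7
d|8:{1,2,4,8}  Σf=1+2+4+8=15
q^16  k|16↦f(k): 1:1 2:2 4:4 8:8 16:16  a_16=31
d|17:{1,17}  Σf=1+17=18
[q^21] f(21)=21,f(7)=7,f(3)=3,f(1)=1 ⇒ 32
n=28: 1·28 2·14 4·7 7·4 14·2 28·1  f→[1+2+4+7+14+28]=56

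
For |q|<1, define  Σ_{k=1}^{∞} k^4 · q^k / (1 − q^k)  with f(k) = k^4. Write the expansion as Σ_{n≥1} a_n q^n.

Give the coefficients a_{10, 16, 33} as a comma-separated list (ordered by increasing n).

10642, 69905, 1200644

q^10  k|10↦f(k): 1:1 2:16 5:625 10:10000  a_10=10642
q^16  k|16↦f(k): 1:1 2:16 4:256 8:4096 16:65536  a_16=69905
d|33:{1,3,11,33}  Σf=1+81+14641+1185921=1200644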